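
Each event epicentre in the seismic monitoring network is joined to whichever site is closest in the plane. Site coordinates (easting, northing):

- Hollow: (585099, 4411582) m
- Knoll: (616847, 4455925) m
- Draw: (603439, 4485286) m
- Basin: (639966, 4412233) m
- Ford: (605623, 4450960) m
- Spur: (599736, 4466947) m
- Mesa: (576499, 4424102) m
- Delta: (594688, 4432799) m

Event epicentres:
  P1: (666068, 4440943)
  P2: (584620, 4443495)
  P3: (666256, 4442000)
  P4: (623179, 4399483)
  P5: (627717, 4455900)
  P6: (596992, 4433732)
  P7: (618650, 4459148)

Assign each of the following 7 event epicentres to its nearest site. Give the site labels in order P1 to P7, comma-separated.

P1 → Basin (d²=1505578504.00)
P2 → Delta (d²=215769040.00)
P3 → Basin (d²=1577238389.00)
P4 → Basin (d²=444365869.00)
P5 → Knoll (d²=118157525.00)
P6 → Delta (d²=6178905.00)
P7 → Knoll (d²=13638538.00)

Basin, Delta, Basin, Basin, Knoll, Delta, Knoll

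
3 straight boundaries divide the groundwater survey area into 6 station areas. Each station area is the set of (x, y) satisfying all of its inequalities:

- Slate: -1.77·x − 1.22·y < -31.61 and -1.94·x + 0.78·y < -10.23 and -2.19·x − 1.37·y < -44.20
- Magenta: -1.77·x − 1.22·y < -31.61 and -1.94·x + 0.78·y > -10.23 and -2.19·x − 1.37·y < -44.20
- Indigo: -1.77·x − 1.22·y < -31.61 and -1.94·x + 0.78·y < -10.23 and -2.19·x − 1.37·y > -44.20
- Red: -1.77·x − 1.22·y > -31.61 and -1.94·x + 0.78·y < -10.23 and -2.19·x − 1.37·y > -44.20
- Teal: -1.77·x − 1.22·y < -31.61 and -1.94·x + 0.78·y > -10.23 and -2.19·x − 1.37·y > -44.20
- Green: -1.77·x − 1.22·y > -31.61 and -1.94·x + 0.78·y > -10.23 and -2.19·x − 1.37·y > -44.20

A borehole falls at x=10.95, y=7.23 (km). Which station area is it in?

-1.77·10.95 − 1.22·7.23 = -28.202, which is > -31.61
-1.94·10.95 + 0.78·7.23 = -15.604, which is < -10.23
-2.19·10.95 − 1.37·7.23 = -33.886, which is > -44.20
This sign pattern matches Red.

Red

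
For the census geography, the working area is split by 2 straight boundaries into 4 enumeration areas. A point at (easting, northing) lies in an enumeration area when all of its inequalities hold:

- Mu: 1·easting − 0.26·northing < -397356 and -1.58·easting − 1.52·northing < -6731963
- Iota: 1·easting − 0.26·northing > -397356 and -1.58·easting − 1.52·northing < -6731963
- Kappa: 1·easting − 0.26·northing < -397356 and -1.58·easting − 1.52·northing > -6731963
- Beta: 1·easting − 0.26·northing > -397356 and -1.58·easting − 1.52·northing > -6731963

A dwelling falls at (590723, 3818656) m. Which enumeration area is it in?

Mu

1·590723 − 0.26·3818656 = -402127.560, which is < -397356
-1.58·590723 − 1.52·3818656 = -6737699.460, which is < -6731963
This sign pattern matches Mu.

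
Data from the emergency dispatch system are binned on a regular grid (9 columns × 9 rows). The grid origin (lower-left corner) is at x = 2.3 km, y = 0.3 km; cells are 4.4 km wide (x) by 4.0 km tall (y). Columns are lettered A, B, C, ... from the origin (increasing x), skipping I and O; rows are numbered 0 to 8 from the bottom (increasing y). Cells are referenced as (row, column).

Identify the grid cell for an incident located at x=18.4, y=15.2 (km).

(3, D)

Column index: ⌊(18.4 − 2.3) / 4.4⌋ = ⌊3.659⌋ = 3 → column D
Row offset from origin: ⌊(15.2 − 0.3) / 4.0⌋ = ⌊3.725⌋ = 3 → row 3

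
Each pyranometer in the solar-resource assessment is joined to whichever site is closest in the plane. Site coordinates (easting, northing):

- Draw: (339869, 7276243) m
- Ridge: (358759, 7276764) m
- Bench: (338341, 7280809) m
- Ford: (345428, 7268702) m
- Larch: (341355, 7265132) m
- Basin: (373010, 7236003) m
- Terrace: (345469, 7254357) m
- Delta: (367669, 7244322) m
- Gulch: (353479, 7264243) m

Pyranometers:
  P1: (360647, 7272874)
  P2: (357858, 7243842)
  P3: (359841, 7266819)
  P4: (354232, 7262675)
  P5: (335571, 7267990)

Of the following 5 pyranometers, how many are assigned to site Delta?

P1 → Ridge
P2 → Delta
P3 → Gulch
P4 → Gulch
P5 → Larch
1 of the 5 goes to Delta.

1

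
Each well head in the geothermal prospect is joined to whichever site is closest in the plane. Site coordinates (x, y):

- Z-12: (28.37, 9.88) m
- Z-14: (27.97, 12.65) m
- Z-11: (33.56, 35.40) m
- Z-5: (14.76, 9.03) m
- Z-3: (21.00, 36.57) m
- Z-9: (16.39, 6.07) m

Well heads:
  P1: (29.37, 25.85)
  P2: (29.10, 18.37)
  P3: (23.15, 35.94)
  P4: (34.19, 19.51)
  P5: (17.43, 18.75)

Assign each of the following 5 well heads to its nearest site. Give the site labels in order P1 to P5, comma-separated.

Z-11, Z-14, Z-3, Z-14, Z-5

P1 → Z-11 (d²=108.76)
P2 → Z-14 (d²=34.00)
P3 → Z-3 (d²=5.02)
P4 → Z-14 (d²=85.75)
P5 → Z-5 (d²=101.61)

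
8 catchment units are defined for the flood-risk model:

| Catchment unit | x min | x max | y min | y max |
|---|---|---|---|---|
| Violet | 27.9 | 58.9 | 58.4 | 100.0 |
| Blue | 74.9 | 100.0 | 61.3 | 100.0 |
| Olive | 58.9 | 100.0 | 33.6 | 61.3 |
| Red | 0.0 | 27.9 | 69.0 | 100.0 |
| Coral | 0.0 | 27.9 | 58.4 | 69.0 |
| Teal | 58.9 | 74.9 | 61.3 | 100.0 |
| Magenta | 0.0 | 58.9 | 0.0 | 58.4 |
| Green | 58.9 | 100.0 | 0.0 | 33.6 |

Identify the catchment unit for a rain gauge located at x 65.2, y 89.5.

The point has x = 65.2 and y = 89.5.
Only Teal satisfies 58.9 ≤ x ≤ 74.9 and 61.3 ≤ y ≤ 100.0.

Teal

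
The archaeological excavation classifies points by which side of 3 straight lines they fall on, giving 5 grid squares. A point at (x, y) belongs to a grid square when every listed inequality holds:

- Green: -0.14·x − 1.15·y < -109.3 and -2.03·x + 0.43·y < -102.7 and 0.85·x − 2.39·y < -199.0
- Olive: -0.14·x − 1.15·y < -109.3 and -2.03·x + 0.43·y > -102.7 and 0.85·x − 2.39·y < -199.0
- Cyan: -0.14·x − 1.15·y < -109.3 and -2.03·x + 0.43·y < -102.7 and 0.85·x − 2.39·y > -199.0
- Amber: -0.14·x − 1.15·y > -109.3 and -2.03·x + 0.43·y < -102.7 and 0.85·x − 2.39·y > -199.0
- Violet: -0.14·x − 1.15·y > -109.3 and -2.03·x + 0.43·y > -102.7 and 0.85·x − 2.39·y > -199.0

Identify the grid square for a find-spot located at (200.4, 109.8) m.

Cyan

-0.14·200.4 − 1.15·109.8 = -154.326, which is < -109.3
-2.03·200.4 + 0.43·109.8 = -359.598, which is < -102.7
0.85·200.4 − 2.39·109.8 = -92.082, which is > -199.0
This sign pattern matches Cyan.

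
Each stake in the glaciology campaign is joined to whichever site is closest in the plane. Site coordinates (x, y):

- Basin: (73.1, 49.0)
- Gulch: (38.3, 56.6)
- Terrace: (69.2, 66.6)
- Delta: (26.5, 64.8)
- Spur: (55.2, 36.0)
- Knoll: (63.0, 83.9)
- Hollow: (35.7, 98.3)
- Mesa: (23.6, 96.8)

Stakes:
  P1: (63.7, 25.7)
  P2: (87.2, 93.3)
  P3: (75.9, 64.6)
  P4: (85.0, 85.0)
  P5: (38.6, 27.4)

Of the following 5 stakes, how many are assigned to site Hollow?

P1 → Spur
P2 → Knoll
P3 → Terrace
P4 → Knoll
P5 → Spur
0 of the 5 go to Hollow.

0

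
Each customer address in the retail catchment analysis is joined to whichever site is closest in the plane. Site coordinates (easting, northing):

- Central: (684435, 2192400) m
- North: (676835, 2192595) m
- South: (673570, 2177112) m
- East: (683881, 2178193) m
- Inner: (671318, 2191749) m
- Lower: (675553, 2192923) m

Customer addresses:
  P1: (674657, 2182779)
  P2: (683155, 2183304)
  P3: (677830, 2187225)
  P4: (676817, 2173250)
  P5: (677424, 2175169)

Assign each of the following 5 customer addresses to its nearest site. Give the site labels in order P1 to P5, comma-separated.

P1 → South (d²=33296458.00)
P2 → East (d²=26649397.00)
P3 → North (d²=29826925.00)
P4 → South (d²=25458053.00)
P5 → South (d²=18628565.00)

South, East, North, South, South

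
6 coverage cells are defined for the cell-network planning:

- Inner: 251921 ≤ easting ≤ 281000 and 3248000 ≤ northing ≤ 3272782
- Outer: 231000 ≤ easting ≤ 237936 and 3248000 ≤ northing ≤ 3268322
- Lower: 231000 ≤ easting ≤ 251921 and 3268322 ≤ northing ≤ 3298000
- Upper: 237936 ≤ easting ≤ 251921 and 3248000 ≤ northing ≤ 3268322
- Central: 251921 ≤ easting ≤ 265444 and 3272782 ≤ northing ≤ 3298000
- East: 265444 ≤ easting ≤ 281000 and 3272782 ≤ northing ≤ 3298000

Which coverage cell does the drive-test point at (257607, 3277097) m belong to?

Central

The point has easting = 257607 and northing = 3277097.
Only Central satisfies 251921 ≤ easting ≤ 265444 and 3272782 ≤ northing ≤ 3298000.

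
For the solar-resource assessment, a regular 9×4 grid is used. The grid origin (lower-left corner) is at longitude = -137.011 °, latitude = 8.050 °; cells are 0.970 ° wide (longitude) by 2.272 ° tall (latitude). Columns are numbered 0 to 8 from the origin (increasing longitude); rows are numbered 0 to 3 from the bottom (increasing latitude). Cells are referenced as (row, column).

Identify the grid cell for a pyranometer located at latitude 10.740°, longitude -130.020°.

(1, 7)

Column index: ⌊(-130.020 − -137.011) / 0.970⌋ = ⌊7.207⌋ = 7
Row offset from origin: ⌊(10.740 − 8.050) / 2.272⌋ = ⌊1.184⌋ = 1 → row 1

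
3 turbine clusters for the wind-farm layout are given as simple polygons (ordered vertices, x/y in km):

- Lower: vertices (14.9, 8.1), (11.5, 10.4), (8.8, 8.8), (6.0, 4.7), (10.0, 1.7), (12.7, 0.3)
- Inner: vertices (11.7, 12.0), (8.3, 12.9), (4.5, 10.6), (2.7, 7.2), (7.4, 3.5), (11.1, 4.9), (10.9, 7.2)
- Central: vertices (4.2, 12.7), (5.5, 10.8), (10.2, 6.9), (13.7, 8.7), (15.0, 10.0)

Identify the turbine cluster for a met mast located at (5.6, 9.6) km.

Inner

Cast a ray rightward from (5.6, 9.6). For each polygon, the edges (by vertex number in listed order) whose endpoints lie on opposite sides of y = 9.6, where each meets that height, and whether that is right or left of the point:
Lower: 1–2 at x≈12.68 (right), 2–3 at x≈10.15 (right) → 2 crossings.
Inner: 3–4 at x≈3.97 (left), 7–1 at x≈11.30 (right) → 1 crossing.
Central: 2–3 at x≈6.95 (right), 4–5 at x≈14.60 (right) → 2 crossings.
Only Inner has an odd count, so the point is inside Inner.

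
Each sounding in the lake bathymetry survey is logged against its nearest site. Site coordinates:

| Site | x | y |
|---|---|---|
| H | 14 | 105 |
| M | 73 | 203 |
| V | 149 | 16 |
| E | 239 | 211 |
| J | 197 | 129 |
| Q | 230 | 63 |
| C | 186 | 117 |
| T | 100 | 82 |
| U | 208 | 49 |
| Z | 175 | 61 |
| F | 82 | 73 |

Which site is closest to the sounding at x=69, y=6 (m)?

Squared distances to each site:
H: 12826.000; M: 38825.000; V: 6500.000; E: 70925.000; J: 31513.000; Q: 29170.000; C: 26010.000; T: 6737.000; U: 21170.000; Z: 14261.000; F: 4658.000.
Minimum at F.

F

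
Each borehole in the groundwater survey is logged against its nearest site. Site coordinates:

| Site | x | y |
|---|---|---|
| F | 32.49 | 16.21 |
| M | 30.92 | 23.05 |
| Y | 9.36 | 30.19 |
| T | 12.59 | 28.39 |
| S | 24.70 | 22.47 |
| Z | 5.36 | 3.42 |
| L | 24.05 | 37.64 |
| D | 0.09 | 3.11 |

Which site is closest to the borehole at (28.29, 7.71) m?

Squared distances to each site:
F: 89.890; M: 242.233; Y: 863.695; T: 674.152; S: 230.746; Z: 544.189; L: 913.782; D: 816.400.
Minimum at F.

F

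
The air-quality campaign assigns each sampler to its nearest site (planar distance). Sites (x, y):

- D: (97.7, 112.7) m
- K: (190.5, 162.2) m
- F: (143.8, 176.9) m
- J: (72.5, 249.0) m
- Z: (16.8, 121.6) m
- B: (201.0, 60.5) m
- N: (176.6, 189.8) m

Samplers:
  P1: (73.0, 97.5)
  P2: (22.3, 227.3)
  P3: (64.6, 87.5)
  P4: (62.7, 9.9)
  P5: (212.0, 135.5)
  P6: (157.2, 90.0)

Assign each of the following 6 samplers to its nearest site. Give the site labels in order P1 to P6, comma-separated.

P1 → D (d²=841.13)
P2 → J (d²=2990.93)
P3 → D (d²=1730.65)
P4 → D (d²=11792.84)
P5 → K (d²=1175.14)
P6 → B (d²=2788.69)

D, J, D, D, K, B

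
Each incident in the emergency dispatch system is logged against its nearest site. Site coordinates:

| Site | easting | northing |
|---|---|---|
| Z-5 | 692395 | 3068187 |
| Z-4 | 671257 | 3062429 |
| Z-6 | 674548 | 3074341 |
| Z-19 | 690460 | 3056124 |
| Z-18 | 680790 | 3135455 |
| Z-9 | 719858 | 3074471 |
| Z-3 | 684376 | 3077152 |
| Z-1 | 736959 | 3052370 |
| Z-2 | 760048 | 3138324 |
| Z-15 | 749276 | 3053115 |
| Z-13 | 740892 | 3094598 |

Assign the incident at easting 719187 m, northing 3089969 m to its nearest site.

Z-9

Squared distances to each site:
Z-5: 1192266788.000; Z-4: 3055736500.000; Z-6: 2236874705.000; Z-19: 1970724554.000; Z-18: 3543305805.000; Z-9: 240638245.000; Z-3: 1376081210.000; Z-1: 1729528785.000; Z-2: 4007827346.000; Z-15: 2263565237.000; Z-13: 492534666.000.
Minimum at Z-9.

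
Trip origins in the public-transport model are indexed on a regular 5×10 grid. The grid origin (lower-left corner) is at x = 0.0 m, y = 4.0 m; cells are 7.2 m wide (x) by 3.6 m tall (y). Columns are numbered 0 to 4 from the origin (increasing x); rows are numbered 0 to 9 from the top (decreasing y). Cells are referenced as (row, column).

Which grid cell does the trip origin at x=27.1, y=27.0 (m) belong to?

(3, 3)

Column index: ⌊(27.1 − 0.0) / 7.2⌋ = ⌊3.764⌋ = 3
Row offset from origin: ⌊(27.0 − 4.0) / 3.6⌋ = ⌊6.389⌋ = 6 → row 3 (counted from top)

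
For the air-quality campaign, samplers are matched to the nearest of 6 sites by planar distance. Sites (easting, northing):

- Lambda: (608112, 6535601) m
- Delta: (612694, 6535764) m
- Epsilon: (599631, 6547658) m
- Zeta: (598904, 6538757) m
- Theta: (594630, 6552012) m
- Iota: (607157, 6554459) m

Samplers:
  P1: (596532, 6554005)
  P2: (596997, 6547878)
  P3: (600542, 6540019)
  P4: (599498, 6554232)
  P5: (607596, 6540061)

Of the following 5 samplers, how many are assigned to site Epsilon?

P1 → Theta
P2 → Epsilon
P3 → Zeta
P4 → Theta
P5 → Lambda
1 of the 5 goes to Epsilon.

1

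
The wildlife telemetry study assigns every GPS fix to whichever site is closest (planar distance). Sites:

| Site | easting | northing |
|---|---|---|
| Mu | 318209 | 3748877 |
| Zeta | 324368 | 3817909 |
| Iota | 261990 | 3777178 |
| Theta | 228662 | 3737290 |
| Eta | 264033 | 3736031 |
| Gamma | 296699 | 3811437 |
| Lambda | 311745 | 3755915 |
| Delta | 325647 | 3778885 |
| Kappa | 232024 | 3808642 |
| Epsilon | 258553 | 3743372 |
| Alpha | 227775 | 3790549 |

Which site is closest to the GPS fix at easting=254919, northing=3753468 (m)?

Squared distances to each site:
Mu: 4026701381.000; Zeta: 8975806082.000; Iota: 612163141.000; Theta: 951157733.000; Eta: 387113965.000; Gamma: 5105973361.000; Lambda: 3235182085.000; Delta: 5648473873.000; Kappa: 3568351301.000; Epsilon: 115135172.000; Alpha: 2111797297.000.
Minimum at Epsilon.

Epsilon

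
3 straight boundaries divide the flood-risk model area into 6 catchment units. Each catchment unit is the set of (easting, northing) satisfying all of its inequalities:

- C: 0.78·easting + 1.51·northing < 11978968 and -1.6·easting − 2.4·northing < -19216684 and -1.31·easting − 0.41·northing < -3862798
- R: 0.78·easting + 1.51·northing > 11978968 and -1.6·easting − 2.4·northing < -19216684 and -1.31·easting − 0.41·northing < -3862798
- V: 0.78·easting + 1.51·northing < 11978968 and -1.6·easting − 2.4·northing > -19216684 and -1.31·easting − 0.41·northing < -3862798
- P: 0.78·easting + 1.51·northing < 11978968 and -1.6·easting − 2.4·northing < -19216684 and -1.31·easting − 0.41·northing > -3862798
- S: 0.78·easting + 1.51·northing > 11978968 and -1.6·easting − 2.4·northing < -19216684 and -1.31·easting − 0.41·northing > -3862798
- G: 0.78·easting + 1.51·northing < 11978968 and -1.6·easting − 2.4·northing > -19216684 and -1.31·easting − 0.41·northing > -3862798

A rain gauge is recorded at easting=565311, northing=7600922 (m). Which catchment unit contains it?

G

0.78·565311 + 1.51·7600922 = 11918334.800, which is < 11978968
-1.6·565311 − 2.4·7600922 = -19146710.400, which is > -19216684
-1.31·565311 − 0.41·7600922 = -3856935.430, which is > -3862798
This sign pattern matches G.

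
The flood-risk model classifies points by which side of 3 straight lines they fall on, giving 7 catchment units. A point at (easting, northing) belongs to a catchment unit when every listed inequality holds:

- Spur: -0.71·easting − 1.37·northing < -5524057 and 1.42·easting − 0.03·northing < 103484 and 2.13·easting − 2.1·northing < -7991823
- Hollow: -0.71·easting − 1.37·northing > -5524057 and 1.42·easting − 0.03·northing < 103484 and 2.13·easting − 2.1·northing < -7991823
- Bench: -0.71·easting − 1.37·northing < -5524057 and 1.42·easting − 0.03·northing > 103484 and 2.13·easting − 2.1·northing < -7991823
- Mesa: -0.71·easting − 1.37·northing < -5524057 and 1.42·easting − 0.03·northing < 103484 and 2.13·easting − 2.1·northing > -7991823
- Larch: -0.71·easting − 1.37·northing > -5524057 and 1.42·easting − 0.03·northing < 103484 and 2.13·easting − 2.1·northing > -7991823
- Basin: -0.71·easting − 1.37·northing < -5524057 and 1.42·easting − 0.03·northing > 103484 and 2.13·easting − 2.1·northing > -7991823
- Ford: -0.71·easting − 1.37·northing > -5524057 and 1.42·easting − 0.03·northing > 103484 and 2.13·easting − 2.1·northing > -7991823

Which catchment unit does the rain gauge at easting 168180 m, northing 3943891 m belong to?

-0.71·168180 − 1.37·3943891 = -5522538.470, which is > -5524057
1.42·168180 − 0.03·3943891 = 120498.870, which is > 103484
2.13·168180 − 2.1·3943891 = -7923947.700, which is > -7991823
This sign pattern matches Ford.

Ford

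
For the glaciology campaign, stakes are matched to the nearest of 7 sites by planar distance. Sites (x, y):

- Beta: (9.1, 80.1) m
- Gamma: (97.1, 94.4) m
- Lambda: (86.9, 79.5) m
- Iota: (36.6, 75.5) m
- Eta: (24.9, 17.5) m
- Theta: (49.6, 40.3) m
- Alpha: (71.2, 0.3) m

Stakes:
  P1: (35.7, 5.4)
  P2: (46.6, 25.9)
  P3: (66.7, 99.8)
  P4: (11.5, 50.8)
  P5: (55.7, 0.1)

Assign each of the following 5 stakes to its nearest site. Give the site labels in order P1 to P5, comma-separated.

Eta, Theta, Lambda, Beta, Alpha

P1 → Eta (d²=263.05)
P2 → Theta (d²=216.36)
P3 → Lambda (d²=820.13)
P4 → Beta (d²=864.25)
P5 → Alpha (d²=240.29)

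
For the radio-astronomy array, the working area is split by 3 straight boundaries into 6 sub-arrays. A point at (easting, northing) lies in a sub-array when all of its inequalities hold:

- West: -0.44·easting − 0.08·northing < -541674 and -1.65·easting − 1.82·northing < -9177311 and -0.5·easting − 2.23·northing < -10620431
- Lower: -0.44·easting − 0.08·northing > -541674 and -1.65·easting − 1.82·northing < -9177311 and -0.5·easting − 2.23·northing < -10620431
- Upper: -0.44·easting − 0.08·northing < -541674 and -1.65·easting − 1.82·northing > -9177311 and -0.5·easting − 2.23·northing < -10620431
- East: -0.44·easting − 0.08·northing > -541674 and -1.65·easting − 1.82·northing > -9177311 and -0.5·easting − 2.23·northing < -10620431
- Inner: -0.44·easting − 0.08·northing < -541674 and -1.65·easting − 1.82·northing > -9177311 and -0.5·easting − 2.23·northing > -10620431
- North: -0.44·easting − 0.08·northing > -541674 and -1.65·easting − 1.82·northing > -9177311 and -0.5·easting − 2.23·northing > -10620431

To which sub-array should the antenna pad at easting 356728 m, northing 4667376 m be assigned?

North

-0.44·356728 − 0.08·4667376 = -530350.400, which is > -541674
-1.65·356728 − 1.82·4667376 = -9083225.520, which is > -9177311
-0.5·356728 − 2.23·4667376 = -10586612.480, which is > -10620431
This sign pattern matches North.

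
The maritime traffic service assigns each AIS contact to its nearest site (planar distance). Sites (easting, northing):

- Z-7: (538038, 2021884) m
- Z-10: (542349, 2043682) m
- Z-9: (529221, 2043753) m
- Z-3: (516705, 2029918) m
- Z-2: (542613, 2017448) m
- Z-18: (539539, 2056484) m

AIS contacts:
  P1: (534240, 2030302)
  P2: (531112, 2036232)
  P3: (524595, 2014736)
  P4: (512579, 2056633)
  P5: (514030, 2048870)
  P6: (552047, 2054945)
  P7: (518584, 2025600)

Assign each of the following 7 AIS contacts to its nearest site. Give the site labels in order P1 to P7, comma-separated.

Z-7, Z-9, Z-7, Z-9, Z-9, Z-18, Z-3

P1 → Z-7 (d²=85287528.00)
P2 → Z-9 (d²=60141322.00)
P3 → Z-7 (d²=231808153.00)
P4 → Z-9 (d²=442850564.00)
P5 → Z-9 (d²=256950170.00)
P6 → Z-18 (d²=158818585.00)
P7 → Z-3 (d²=22175765.00)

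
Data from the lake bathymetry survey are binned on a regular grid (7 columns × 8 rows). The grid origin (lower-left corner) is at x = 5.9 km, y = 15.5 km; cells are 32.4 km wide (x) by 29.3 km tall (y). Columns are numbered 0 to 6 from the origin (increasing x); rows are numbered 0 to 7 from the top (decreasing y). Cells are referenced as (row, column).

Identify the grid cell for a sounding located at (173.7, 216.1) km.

(1, 5)

Column index: ⌊(173.7 − 5.9) / 32.4⌋ = ⌊5.179⌋ = 5
Row offset from origin: ⌊(216.1 − 15.5) / 29.3⌋ = ⌊6.846⌋ = 6 → row 1 (counted from top)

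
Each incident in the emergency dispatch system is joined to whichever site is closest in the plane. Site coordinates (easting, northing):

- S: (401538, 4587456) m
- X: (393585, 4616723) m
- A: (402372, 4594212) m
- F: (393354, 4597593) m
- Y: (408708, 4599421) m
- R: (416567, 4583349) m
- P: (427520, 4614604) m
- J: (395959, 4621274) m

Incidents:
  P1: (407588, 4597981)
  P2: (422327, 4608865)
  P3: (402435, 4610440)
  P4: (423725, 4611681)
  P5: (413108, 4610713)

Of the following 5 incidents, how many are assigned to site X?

1

P1 → Y
P2 → P
P3 → X
P4 → P
P5 → Y
1 of the 5 goes to X.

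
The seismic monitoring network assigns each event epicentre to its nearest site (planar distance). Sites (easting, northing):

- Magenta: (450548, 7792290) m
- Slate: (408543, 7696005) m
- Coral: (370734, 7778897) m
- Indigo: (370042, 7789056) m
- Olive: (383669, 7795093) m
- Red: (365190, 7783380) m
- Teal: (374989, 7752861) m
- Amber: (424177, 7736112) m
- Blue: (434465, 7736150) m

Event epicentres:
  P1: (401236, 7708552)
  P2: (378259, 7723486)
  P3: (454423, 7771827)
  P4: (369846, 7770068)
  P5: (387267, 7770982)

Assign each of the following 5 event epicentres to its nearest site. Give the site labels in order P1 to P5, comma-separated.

P1 → Slate (d²=210819458.00)
P2 → Teal (d²=873583525.00)
P3 → Magenta (d²=433749994.00)
P4 → Coral (d²=78739785.00)
P5 → Coral (d²=335987314.00)

Slate, Teal, Magenta, Coral, Coral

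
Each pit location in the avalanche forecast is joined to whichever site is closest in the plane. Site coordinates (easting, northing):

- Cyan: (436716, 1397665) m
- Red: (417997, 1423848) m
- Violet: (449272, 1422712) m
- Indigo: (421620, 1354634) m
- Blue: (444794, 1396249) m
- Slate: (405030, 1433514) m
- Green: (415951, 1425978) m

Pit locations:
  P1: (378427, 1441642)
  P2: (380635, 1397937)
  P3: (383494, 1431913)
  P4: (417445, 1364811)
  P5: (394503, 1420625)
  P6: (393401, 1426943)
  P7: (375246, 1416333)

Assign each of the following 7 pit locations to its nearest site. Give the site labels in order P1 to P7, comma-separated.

Slate, Slate, Slate, Indigo, Slate, Slate, Slate

P1 → Slate (d²=773783993.00)
P2 → Slate (d²=1860838954.00)
P3 → Slate (d²=466362497.00)
P4 → Indigo (d²=121001954.00)
P5 → Slate (d²=276944050.00)
P6 → Slate (d²=178411682.00)
P7 → Slate (d²=1182273417.00)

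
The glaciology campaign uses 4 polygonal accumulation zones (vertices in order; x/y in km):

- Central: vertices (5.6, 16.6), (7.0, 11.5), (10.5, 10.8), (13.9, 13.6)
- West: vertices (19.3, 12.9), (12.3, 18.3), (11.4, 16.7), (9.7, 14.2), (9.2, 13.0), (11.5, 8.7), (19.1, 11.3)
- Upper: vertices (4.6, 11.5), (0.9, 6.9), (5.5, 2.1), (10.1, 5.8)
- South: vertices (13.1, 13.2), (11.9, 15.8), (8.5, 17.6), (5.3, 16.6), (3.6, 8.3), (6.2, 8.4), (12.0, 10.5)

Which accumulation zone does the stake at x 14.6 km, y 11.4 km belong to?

West

Cast a ray rightward from (14.6, 11.4). For each polygon, the edges (by vertex number in listed order) whose endpoints lie on opposite sides of y = 11.4, where each meets that height, and whether that is right or left of the point:
Central: 2–3 at x≈7.50 (left), 3–4 at x≈11.23 (left) → 0 crossings.
West: 5–6 at x≈10.06 (left), 7–1 at x≈19.11 (right) → 1 crossing.
Upper: 1–2 at x≈4.52 (left), 4–1 at x≈4.70 (left) → 0 crossings.
South: 4–5 at x≈4.23 (left), 7–1 at x≈12.37 (left) → 0 crossings.
Only West has an odd count, so the point is inside West.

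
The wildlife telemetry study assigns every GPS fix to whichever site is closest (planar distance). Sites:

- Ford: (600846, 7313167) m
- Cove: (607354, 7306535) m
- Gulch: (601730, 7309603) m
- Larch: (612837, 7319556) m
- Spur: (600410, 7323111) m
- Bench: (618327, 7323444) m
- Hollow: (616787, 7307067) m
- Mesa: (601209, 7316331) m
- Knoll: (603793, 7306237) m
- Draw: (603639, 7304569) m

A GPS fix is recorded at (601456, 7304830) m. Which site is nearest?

Draw

Squared distances to each site:
Ford: 69877669.000; Cove: 37693429.000; Gulch: 22856605.000; Larch: 346382237.000; Spur: 335289077.000; Bench: 631111637.000; Hollow: 240043730.000; Mesa: 132334010.000; Knoll: 7441218.000; Draw: 4833610.000.
Minimum at Draw.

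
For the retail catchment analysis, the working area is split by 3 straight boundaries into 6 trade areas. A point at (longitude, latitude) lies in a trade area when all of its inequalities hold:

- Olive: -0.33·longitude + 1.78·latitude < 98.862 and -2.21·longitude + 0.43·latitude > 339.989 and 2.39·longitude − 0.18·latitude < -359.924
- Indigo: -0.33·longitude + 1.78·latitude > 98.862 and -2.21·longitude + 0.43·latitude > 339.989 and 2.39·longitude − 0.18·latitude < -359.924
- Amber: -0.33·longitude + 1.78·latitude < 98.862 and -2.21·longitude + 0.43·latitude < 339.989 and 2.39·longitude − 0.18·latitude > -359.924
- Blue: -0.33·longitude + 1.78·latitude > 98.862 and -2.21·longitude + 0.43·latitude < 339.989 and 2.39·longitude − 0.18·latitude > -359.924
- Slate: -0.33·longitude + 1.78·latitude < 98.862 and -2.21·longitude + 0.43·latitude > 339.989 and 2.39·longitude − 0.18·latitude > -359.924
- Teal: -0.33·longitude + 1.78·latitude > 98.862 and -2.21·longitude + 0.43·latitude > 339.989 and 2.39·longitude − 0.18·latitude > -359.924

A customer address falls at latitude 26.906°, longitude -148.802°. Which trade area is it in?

Olive

-0.33·-148.802 + 1.78·26.906 = 96.997, which is < 98.862
-2.21·-148.802 + 0.43·26.906 = 340.422, which is > 339.989
2.39·-148.802 − 0.18·26.906 = -360.480, which is < -359.924
This sign pattern matches Olive.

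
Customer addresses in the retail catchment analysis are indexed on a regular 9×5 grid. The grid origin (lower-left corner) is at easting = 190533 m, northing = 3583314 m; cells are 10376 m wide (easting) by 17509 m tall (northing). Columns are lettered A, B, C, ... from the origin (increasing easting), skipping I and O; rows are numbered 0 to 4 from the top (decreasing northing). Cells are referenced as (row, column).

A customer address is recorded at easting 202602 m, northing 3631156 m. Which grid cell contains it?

Column index: ⌊(202602 − 190533) / 10376⌋ = ⌊1.163⌋ = 1 → column B
Row offset from origin: ⌊(3631156 − 3583314) / 17509⌋ = ⌊2.732⌋ = 2 → row 2 (counted from top)

(2, B)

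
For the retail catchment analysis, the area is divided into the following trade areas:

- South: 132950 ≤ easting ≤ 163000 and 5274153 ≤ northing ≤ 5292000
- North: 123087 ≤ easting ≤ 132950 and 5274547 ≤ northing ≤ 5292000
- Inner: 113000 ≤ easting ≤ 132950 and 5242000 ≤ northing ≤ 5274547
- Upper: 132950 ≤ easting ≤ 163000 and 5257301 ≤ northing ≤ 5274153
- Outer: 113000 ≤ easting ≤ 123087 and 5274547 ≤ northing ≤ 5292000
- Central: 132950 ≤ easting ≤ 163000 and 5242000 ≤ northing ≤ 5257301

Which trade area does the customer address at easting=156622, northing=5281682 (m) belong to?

South

The point has easting = 156622 and northing = 5281682.
Only South satisfies 132950 ≤ easting ≤ 163000 and 5274153 ≤ northing ≤ 5292000.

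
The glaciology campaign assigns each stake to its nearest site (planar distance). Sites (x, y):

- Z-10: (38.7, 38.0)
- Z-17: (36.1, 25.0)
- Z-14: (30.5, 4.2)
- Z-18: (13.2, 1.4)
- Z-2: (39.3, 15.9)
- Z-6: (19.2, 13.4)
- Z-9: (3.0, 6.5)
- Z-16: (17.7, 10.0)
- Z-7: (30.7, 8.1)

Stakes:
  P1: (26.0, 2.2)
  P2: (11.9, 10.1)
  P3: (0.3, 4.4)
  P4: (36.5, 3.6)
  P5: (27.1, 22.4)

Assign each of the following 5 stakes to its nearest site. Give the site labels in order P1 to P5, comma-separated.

P1 → Z-14 (d²=24.25)
P2 → Z-16 (d²=33.65)
P3 → Z-9 (d²=11.70)
P4 → Z-14 (d²=36.36)
P5 → Z-17 (d²=87.76)

Z-14, Z-16, Z-9, Z-14, Z-17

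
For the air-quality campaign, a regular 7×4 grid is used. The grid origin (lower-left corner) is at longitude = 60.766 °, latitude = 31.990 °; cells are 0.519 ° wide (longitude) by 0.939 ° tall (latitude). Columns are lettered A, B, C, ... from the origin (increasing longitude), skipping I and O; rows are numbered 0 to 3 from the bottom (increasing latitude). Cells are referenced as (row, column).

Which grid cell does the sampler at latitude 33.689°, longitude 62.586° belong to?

Column index: ⌊(62.586 − 60.766) / 0.519⌋ = ⌊3.507⌋ = 3 → column D
Row offset from origin: ⌊(33.689 − 31.990) / 0.939⌋ = ⌊1.809⌋ = 1 → row 1

(1, D)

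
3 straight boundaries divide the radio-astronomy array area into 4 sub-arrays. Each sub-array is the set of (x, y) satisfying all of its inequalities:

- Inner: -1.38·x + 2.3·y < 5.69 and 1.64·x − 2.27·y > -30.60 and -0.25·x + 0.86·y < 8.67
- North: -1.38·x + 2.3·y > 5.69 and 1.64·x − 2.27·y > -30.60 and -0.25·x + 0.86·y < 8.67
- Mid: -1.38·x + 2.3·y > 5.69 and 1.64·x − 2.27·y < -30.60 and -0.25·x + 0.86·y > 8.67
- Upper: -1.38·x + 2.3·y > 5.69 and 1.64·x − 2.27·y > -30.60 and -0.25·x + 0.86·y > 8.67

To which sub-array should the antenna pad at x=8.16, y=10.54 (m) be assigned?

North

-1.38·8.16 + 2.3·10.54 = 12.981, which is > 5.69
1.64·8.16 − 2.27·10.54 = -10.543, which is > -30.60
-0.25·8.16 + 0.86·10.54 = 7.024, which is < 8.67
This sign pattern matches North.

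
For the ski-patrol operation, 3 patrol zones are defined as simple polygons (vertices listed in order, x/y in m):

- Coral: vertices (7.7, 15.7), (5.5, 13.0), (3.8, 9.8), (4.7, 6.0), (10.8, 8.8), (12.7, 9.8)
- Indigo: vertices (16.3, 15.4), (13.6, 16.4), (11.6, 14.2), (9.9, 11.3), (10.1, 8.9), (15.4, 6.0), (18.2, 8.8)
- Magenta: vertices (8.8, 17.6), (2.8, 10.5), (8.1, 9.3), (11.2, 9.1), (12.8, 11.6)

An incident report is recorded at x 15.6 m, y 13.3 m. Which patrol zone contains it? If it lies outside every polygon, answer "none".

Indigo

Cast a ray rightward from (15.6, 13.3). For each polygon, the edges (by vertex number in listed order) whose endpoints lie on opposite sides of y = 13.3, where each meets that height, and whether that is right or left of the point:
Coral: 1–2 at x≈5.74 (left), 6–1 at x≈9.73 (left) → 0 crossings.
Indigo: 3–4 at x≈11.07 (left), 7–1 at x≈16.90 (right) → 1 crossing.
Magenta: 1–2 at x≈5.17 (left), 5–1 at x≈11.67 (left) → 0 crossings.
Only Indigo has an odd count, so the point is inside Indigo.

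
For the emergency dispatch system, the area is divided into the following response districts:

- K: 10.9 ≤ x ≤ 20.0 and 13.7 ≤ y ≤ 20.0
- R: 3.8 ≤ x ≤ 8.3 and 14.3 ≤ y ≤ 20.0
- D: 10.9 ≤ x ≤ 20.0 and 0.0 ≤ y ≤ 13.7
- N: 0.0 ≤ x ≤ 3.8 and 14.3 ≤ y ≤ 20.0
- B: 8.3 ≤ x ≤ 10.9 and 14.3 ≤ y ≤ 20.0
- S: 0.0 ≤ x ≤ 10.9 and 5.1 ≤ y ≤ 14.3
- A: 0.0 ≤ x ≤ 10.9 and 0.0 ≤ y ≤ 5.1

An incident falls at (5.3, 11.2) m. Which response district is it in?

The point has x = 5.3 and y = 11.2.
Only S satisfies 0.0 ≤ x ≤ 10.9 and 5.1 ≤ y ≤ 14.3.

S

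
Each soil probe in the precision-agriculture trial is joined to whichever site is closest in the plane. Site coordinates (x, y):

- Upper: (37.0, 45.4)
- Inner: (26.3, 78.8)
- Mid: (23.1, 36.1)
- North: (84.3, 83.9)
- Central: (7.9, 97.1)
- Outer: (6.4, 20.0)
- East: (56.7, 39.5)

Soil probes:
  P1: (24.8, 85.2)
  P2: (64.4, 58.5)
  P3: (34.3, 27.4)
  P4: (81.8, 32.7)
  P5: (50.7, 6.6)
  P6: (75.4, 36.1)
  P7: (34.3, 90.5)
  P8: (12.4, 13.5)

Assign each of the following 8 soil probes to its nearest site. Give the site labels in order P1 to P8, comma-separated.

P1 → Inner (d²=43.21)
P2 → East (d²=420.29)
P3 → Mid (d²=201.13)
P4 → East (d²=676.25)
P5 → East (d²=1118.41)
P6 → East (d²=361.25)
P7 → Inner (d²=200.89)
P8 → Outer (d²=78.25)

Inner, East, Mid, East, East, East, Inner, Outer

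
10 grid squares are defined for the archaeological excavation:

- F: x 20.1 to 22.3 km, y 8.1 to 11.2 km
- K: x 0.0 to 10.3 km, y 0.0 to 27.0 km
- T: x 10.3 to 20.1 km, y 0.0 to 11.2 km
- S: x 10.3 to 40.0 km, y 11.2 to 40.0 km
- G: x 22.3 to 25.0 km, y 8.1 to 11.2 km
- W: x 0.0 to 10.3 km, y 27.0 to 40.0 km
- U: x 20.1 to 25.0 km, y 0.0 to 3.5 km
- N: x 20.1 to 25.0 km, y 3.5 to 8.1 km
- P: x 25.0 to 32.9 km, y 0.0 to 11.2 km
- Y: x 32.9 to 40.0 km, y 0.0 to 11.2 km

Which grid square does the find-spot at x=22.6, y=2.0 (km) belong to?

The point has x = 22.6 and y = 2.0.
Only U satisfies 20.1 ≤ x ≤ 25.0 and 0.0 ≤ y ≤ 3.5.

U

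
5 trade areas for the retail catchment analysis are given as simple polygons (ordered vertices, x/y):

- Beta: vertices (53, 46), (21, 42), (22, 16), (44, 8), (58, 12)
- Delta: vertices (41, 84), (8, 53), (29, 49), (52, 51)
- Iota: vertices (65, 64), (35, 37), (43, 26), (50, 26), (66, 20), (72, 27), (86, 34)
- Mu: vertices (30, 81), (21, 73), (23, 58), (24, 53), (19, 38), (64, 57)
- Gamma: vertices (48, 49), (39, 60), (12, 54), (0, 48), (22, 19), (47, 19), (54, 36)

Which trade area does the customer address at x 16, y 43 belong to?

Cast a ray rightward from (16, 43). For each polygon, the edges (by vertex number in listed order) whose endpoints lie on opposite sides of y = 43, where each meets that height, and whether that is right or left of the point:
Beta: 1–2 at x≈29.0 (right), 5–1 at x≈53.4 (right) → 2 crossings.
Delta: no edge straddles that height → 0 crossings.
Iota: 1–2 at x≈41.7 (right), 7–1 at x≈79.7 (right) → 2 crossings.
Mu: 4–5 at x≈20.7 (right), 5–6 at x≈30.8 (right) → 2 crossings.
Gamma: 4–5 at x≈3.8 (left), 7–1 at x≈50.8 (right) → 1 crossing.
Only Gamma has an odd count, so the point is inside Gamma.

Gamma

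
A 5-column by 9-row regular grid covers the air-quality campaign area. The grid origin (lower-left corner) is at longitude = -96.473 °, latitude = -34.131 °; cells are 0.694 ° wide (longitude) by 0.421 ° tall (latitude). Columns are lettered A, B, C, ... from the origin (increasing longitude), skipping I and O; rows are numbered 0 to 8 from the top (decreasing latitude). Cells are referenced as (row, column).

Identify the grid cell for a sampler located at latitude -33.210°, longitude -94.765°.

Column index: ⌊(-94.765 − -96.473) / 0.694⌋ = ⌊2.461⌋ = 2 → column C
Row offset from origin: ⌊(-33.210 − -34.131) / 0.421⌋ = ⌊2.188⌋ = 2 → row 6 (counted from top)

(6, C)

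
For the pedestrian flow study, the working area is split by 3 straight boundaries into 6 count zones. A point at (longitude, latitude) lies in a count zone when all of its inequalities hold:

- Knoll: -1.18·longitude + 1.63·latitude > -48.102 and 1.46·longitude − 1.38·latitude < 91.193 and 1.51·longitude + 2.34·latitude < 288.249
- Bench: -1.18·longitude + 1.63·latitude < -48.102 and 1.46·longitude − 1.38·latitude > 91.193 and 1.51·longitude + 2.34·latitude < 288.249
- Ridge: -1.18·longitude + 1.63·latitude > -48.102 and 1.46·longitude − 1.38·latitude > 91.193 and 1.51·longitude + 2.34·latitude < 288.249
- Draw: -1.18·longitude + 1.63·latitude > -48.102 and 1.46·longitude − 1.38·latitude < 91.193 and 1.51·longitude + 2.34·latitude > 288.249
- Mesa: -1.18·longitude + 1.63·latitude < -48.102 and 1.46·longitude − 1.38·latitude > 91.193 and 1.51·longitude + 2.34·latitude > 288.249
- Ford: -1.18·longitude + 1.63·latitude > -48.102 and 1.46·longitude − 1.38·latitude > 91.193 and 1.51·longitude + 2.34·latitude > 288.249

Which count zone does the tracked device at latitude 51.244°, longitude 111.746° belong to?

Mesa

-1.18·111.746 + 1.63·51.244 = -48.333, which is < -48.102
1.46·111.746 − 1.38·51.244 = 92.432, which is > 91.193
1.51·111.746 + 2.34·51.244 = 288.647, which is > 288.249
This sign pattern matches Mesa.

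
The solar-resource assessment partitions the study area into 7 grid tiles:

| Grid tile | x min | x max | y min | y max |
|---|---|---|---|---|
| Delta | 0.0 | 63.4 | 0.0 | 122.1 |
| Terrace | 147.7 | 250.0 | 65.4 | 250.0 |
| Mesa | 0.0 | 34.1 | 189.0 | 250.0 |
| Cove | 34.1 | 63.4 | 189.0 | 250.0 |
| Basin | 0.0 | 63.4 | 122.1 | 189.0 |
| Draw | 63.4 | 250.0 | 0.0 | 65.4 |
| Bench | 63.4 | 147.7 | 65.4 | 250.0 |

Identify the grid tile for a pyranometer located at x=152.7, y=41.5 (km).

Draw

The point has x = 152.7 and y = 41.5.
Only Draw satisfies 63.4 ≤ x ≤ 250.0 and 0.0 ≤ y ≤ 65.4.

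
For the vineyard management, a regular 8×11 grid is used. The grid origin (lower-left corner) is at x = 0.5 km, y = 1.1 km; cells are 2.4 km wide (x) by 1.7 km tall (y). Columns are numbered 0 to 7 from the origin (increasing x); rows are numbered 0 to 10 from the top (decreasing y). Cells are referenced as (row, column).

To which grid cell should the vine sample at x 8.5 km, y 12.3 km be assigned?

(4, 3)

Column index: ⌊(8.5 − 0.5) / 2.4⌋ = ⌊3.333⌋ = 3
Row offset from origin: ⌊(12.3 − 1.1) / 1.7⌋ = ⌊6.588⌋ = 6 → row 4 (counted from top)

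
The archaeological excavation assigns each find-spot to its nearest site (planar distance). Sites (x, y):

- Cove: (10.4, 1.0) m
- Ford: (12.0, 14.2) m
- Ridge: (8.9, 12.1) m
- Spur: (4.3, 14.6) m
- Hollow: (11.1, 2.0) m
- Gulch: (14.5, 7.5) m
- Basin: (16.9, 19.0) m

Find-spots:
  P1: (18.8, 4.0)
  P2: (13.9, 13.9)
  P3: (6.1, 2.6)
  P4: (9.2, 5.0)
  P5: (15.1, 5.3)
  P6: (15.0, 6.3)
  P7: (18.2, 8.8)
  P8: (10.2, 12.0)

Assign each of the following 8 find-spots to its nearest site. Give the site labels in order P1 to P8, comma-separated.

Gulch, Ford, Cove, Hollow, Gulch, Gulch, Gulch, Ridge

P1 → Gulch (d²=30.74)
P2 → Ford (d²=3.70)
P3 → Cove (d²=21.05)
P4 → Hollow (d²=12.61)
P5 → Gulch (d²=5.20)
P6 → Gulch (d²=1.69)
P7 → Gulch (d²=15.38)
P8 → Ridge (d²=1.70)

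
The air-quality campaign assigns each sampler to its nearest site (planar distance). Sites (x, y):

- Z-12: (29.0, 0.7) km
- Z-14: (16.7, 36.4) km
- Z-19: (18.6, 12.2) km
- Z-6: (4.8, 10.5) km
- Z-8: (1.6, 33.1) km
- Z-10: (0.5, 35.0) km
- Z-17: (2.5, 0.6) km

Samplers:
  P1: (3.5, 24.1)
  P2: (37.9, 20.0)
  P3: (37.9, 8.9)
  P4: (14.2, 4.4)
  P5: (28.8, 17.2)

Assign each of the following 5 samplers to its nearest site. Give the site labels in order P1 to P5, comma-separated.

P1 → Z-8 (d²=84.61)
P2 → Z-19 (d²=433.33)
P3 → Z-12 (d²=146.45)
P4 → Z-19 (d²=80.20)
P5 → Z-19 (d²=129.04)

Z-8, Z-19, Z-12, Z-19, Z-19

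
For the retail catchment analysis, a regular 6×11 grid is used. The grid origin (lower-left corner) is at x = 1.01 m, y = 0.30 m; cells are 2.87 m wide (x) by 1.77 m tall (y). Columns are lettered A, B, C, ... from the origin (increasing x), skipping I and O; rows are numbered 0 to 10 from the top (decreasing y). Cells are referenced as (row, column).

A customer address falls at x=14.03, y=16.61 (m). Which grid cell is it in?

(1, E)

Column index: ⌊(14.03 − 1.01) / 2.87⌋ = ⌊4.537⌋ = 4 → column E
Row offset from origin: ⌊(16.61 − 0.30) / 1.77⌋ = ⌊9.215⌋ = 9 → row 1 (counted from top)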